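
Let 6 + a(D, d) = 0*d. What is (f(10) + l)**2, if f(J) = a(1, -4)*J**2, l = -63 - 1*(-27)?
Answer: 404496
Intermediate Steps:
a(D, d) = -6 (a(D, d) = -6 + 0*d = -6 + 0 = -6)
l = -36 (l = -63 + 27 = -36)
f(J) = -6*J**2
(f(10) + l)**2 = (-6*10**2 - 36)**2 = (-6*100 - 36)**2 = (-600 - 36)**2 = (-636)**2 = 404496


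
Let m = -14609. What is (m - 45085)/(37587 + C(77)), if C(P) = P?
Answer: -29847/18832 ≈ -1.5849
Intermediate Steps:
(m - 45085)/(37587 + C(77)) = (-14609 - 45085)/(37587 + 77) = -59694/37664 = -59694*1/37664 = -29847/18832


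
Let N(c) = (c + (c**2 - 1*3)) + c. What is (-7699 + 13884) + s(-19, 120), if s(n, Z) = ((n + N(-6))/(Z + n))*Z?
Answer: 624925/101 ≈ 6187.4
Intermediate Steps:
N(c) = -3 + c**2 + 2*c (N(c) = (c + (c**2 - 3)) + c = (c + (-3 + c**2)) + c = (-3 + c + c**2) + c = -3 + c**2 + 2*c)
s(n, Z) = Z*(21 + n)/(Z + n) (s(n, Z) = ((n + (-3 + (-6)**2 + 2*(-6)))/(Z + n))*Z = ((n + (-3 + 36 - 12))/(Z + n))*Z = ((n + 21)/(Z + n))*Z = ((21 + n)/(Z + n))*Z = Z*(21 + n)/(Z + n))
(-7699 + 13884) + s(-19, 120) = (-7699 + 13884) + 120*(21 - 19)/(120 - 19) = 6185 + 120*2/101 = 6185 + 120*(1/101)*2 = 6185 + 240/101 = 624925/101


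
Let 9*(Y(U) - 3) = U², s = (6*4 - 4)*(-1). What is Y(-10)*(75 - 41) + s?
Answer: 4138/9 ≈ 459.78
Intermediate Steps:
s = -20 (s = (24 - 4)*(-1) = 20*(-1) = -20)
Y(U) = 3 + U²/9
Y(-10)*(75 - 41) + s = (3 + (⅑)*(-10)²)*(75 - 41) - 20 = (3 + (⅑)*100)*34 - 20 = (3 + 100/9)*34 - 20 = (127/9)*34 - 20 = 4318/9 - 20 = 4138/9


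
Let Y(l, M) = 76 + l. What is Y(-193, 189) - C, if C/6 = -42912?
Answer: 257355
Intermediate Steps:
C = -257472 (C = 6*(-42912) = -257472)
Y(-193, 189) - C = (76 - 193) - 1*(-257472) = -117 + 257472 = 257355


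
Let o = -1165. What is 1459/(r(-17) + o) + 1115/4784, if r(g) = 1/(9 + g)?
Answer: -3495841/3430128 ≈ -1.0192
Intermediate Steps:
1459/(r(-17) + o) + 1115/4784 = 1459/(1/(9 - 17) - 1165) + 1115/4784 = 1459/(1/(-8) - 1165) + 1115*(1/4784) = 1459/(-⅛ - 1165) + 1115/4784 = 1459/(-9321/8) + 1115/4784 = 1459*(-8/9321) + 1115/4784 = -11672/9321 + 1115/4784 = -3495841/3430128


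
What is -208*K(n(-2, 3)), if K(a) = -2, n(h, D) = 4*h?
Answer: 416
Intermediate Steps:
-208*K(n(-2, 3)) = -208*(-2) = 416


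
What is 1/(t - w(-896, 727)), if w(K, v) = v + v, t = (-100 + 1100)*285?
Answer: 1/283546 ≈ 3.5268e-6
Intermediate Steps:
t = 285000 (t = 1000*285 = 285000)
w(K, v) = 2*v
1/(t - w(-896, 727)) = 1/(285000 - 2*727) = 1/(285000 - 1*1454) = 1/(285000 - 1454) = 1/283546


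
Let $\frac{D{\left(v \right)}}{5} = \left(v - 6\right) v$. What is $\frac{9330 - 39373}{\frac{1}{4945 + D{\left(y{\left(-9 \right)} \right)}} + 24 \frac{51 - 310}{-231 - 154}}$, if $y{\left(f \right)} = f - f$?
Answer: $- \frac{1634188985}{878243} \approx -1860.7$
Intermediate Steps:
$y{\left(f \right)} = 0$
$D{\left(v \right)} = 5 v \left(-6 + v\right)$ ($D{\left(v \right)} = 5 \left(v - 6\right) v = 5 \left(-6 + v\right) v = 5 v \left(-6 + v\right)$)
$\frac{9330 - 39373}{\frac{1}{4945 + D{\left(y{\left(-9 \right)} \right)}} + 24 \frac{51 - 310}{-231 - 154}} = \frac{9330 - 39373}{\frac{1}{4945 + 5 \cdot 0 \left(-6 + 0\right)} + 24 \frac{51 - 310}{-231 - 154}} = - \frac{30043}{\frac{1}{4945 + 5 \cdot 0 \left(-6\right)} + 24 \left(- \frac{259}{-385}\right)} = - \frac{30043}{\frac{1}{4945 + 0} + 24 \left(\left(-259\right) \left(- \frac{1}{385}\right)\right)} = - \frac{30043}{\frac{1}{4945} + 24 \cdot \frac{37}{55}} = - \frac{30043}{\frac{1}{4945} + \frac{888}{55}} = - \frac{30043}{\frac{878243}{54395}} = \left(-30043\right) \frac{54395}{878243} = - \frac{1634188985}{878243}$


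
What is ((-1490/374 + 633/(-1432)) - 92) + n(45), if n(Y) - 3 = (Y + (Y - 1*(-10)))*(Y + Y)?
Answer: 2385038013/267784 ≈ 8906.6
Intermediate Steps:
n(Y) = 3 + 2*Y*(10 + 2*Y) (n(Y) = 3 + (Y + (Y - 1*(-10)))*(Y + Y) = 3 + (Y + (Y + 10))*(2*Y) = 3 + (Y + (10 + Y))*(2*Y) = 3 + (10 + 2*Y)*(2*Y) = 3 + 2*Y*(10 + 2*Y))
((-1490/374 + 633/(-1432)) - 92) + n(45) = ((-1490/374 + 633/(-1432)) - 92) + (3 + 4*45² + 20*45) = ((-1490*1/374 + 633*(-1/1432)) - 92) + (3 + 4*2025 + 900) = ((-745/187 - 633/1432) - 92) + (3 + 8100 + 900) = (-1185211/267784 - 92) + 9003 = -25821339/267784 + 9003 = 2385038013/267784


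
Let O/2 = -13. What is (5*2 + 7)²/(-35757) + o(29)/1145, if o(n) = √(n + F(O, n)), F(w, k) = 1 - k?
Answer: -295148/40941765 ≈ -0.0072090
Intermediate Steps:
O = -26 (O = 2*(-13) = -26)
o(n) = 1 (o(n) = √(n + (1 - n)) = √1 = 1)
(5*2 + 7)²/(-35757) + o(29)/1145 = (5*2 + 7)²/(-35757) + 1/1145 = (10 + 7)²*(-1/35757) + 1*(1/1145) = 17²*(-1/35757) + 1/1145 = 289*(-1/35757) + 1/1145 = -289/35757 + 1/1145 = -295148/40941765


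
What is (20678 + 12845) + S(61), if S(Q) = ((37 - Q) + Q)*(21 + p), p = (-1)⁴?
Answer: 34337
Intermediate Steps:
p = 1
S(Q) = 814 (S(Q) = ((37 - Q) + Q)*(21 + 1) = 37*22 = 814)
(20678 + 12845) + S(61) = (20678 + 12845) + 814 = 33523 + 814 = 34337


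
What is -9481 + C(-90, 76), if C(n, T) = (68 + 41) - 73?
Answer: -9445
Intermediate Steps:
C(n, T) = 36 (C(n, T) = 109 - 73 = 36)
-9481 + C(-90, 76) = -9481 + 36 = -9445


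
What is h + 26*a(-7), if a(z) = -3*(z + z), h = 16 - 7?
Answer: 1101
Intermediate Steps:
h = 9
a(z) = -6*z
h + 26*a(-7) = 9 + 26*(-6*(-7)) = 9 + 26*42 = 9 + 1092 = 1101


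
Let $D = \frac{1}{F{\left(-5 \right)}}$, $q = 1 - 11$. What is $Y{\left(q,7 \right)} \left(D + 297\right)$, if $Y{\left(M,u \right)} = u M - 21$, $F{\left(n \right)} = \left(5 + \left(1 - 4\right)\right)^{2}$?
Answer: $- \frac{108199}{4} \approx -27050.0$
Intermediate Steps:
$q = -10$
$F{\left(n \right)} = 4$ ($F{\left(n \right)} = \left(5 + \left(1 - 4\right)\right)^{2} = \left(5 - 3\right)^{2} = 2^{2} = 4$)
$Y{\left(M,u \right)} = -21 + M u$ ($Y{\left(M,u \right)} = M u - 21 = -21 + M u$)
$D = \frac{1}{4} \approx 0.25$
$Y{\left(q,7 \right)} \left(D + 297\right) = \left(-21 - 70\right) \left(\frac{1}{4} + 297\right) = \left(-21 - 70\right) \frac{1189}{4} = \left(-91\right) \frac{1189}{4} = - \frac{108199}{4}$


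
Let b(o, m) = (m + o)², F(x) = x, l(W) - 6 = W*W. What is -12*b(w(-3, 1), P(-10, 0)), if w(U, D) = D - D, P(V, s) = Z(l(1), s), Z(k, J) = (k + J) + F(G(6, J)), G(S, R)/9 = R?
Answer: -588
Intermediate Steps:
l(W) = 6 + W² (l(W) = 6 + W*W = 6 + W²)
G(S, R) = 9*R
Z(k, J) = k + 10*J (Z(k, J) = (k + J) + 9*J = (J + k) + 9*J = k + 10*J)
P(V, s) = 7 + 10*s (P(V, s) = (6 + 1²) + 10*s = (6 + 1) + 10*s = 7 + 10*s)
w(U, D) = 0
-12*b(w(-3, 1), P(-10, 0)) = -12*((7 + 10*0) + 0)² = -12*((7 + 0) + 0)² = -12*(7 + 0)² = -12*7² = -12*49 = -588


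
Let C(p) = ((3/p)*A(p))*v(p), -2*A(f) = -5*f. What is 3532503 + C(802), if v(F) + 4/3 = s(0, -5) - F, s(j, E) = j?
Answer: 3526478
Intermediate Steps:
A(f) = 5*f/2 (A(f) = -(-5)*f/2 = 5*f/2)
v(F) = -4/3 - F (v(F) = -4/3 + (0 - F) = -4/3 - F)
C(p) = -10 - 15*p/2 (C(p) = ((3/p)*(5*p/2))*(-4/3 - p) = 15*(-4/3 - p)/2 = -10 - 15*p/2)
3532503 + C(802) = 3532503 + (-10 - 15/2*802) = 3532503 + (-10 - 6015) = 3532503 - 6025 = 3526478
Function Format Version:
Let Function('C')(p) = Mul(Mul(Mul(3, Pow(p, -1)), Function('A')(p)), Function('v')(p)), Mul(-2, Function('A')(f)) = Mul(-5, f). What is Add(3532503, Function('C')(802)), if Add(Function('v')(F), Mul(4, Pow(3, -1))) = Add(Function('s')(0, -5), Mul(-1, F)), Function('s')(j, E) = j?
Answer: 3526478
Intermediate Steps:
Function('A')(f) = Mul(Rational(5, 2), f) (Function('A')(f) = Mul(Rational(-1, 2), Mul(-5, f)) = Mul(Rational(5, 2), f))
Function('v')(F) = Add(Rational(-4, 3), Mul(-1, F)) (Function('v')(F) = Add(Rational(-4, 3), Add(0, Mul(-1, F))) = Add(Rational(-4, 3), Mul(-1, F)))
Function('C')(p) = Add(-10, Mul(Rational(-15, 2), p)) (Function('C')(p) = Mul(Mul(Mul(3, Pow(p, -1)), Mul(Rational(5, 2), p)), Add(Rational(-4, 3), Mul(-1, p))) = Mul(Rational(15, 2), Add(Rational(-4, 3), Mul(-1, p))) = Add(-10, Mul(Rational(-15, 2), p)))
Add(3532503, Function('C')(802)) = Add(3532503, Add(-10, Mul(Rational(-15, 2), 802))) = Add(3532503, Add(-10, -6015)) = Add(3532503, -6025) = 3526478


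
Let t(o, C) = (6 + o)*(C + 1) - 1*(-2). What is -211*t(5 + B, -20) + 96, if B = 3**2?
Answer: 79854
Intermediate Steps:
B = 9
t(o, C) = 2 + (1 + C)*(6 + o) (t(o, C) = (6 + o)*(1 + C) + 2 = (1 + C)*(6 + o) + 2 = 2 + (1 + C)*(6 + o))
-211*t(5 + B, -20) + 96 = -211*(8 + (5 + 9) + 6*(-20) - 20*(5 + 9)) + 96 = -211*(8 + 14 - 120 - 20*14) + 96 = -211*(8 + 14 - 120 - 280) + 96 = -211*(-378) + 96 = 79758 + 96 = 79854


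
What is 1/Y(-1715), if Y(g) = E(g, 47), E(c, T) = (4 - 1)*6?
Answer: 1/18 ≈ 0.055556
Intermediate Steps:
E(c, T) = 18 (E(c, T) = 3*6 = 18)
Y(g) = 18
1/Y(-1715) = 1/18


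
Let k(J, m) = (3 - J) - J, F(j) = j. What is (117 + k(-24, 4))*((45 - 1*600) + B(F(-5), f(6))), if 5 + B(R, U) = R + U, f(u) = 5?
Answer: -94080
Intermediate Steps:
k(J, m) = 3 - 2*J
B(R, U) = -5 + R + U (B(R, U) = -5 + (R + U) = -5 + R + U)
(117 + k(-24, 4))*((45 - 1*600) + B(F(-5), f(6))) = (117 + (3 - 2*(-24)))*((45 - 1*600) + (-5 - 5 + 5)) = (117 + (3 + 48))*((45 - 600) - 5) = (117 + 51)*(-555 - 5) = 168*(-560) = -94080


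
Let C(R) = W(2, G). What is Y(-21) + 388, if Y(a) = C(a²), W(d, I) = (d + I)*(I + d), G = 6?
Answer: 452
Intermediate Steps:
W(d, I) = (I + d)² (W(d, I) = (I + d)*(I + d) = (I + d)²)
C(R) = 64 (C(R) = (6 + 2)² = 8² = 64)
Y(a) = 64
Y(-21) + 388 = 64 + 388 = 452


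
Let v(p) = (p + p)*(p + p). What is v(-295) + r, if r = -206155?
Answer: 141945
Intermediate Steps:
v(p) = 4*p² (v(p) = (2*p)*(2*p) = 4*p²)
v(-295) + r = 4*(-295)² - 206155 = 4*87025 - 206155 = 348100 - 206155 = 141945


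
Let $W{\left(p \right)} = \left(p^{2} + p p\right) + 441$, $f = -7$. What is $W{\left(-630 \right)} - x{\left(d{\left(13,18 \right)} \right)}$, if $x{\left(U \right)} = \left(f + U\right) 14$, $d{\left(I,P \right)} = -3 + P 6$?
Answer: $792869$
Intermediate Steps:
$d{\left(I,P \right)} = -3 + 6 P$
$x{\left(U \right)} = -98 + 14 U$ ($x{\left(U \right)} = \left(-7 + U\right) 14 = -98 + 14 U$)
$W{\left(p \right)} = 441 + 2 p^{2}$ ($W{\left(p \right)} = \left(p^{2} + p^{2}\right) + 441 = 2 p^{2} + 441 = 441 + 2 p^{2}$)
$W{\left(-630 \right)} - x{\left(d{\left(13,18 \right)} \right)} = \left(441 + 2 \left(-630\right)^{2}\right) - \left(-98 + 14 \left(-3 + 6 \cdot 18\right)\right) = \left(441 + 2 \cdot 396900\right) - \left(-98 + 14 \left(-3 + 108\right)\right) = \left(441 + 793800\right) - \left(-98 + 14 \cdot 105\right) = 794241 - \left(-98 + 1470\right) = 794241 - 1372 = 792869$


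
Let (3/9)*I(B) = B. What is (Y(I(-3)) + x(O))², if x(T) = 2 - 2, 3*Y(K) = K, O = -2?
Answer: 9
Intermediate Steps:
I(B) = 3*B
Y(K) = K/3
x(T) = 0
(Y(I(-3)) + x(O))² = ((3*(-3))/3 + 0)² = ((⅓)*(-9) + 0)² = (-3 + 0)² = (-3)² = 9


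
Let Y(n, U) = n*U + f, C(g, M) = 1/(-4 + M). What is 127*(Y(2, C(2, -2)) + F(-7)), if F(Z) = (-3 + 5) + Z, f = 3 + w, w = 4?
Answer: 635/3 ≈ 211.67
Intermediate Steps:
f = 7 (f = 3 + 4 = 7)
Y(n, U) = 7 + U*n (Y(n, U) = n*U + 7 = U*n + 7 = 7 + U*n)
F(Z) = 2 + Z
127*(Y(2, C(2, -2)) + F(-7)) = 127*((7 + 2/(-4 - 2)) + (2 - 7)) = 127*((7 + 2/(-6)) - 5) = 127*((7 - ⅙*2) - 5) = 127*((7 - ⅓) - 5) = 127*(20/3 - 5) = 127*(5/3) = 635/3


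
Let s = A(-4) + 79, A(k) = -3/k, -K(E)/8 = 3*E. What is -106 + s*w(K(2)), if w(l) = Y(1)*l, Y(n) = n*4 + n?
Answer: -19246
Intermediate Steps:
K(E) = -24*E
Y(n) = 5*n (Y(n) = 4*n + n = 5*n)
s = 319/4 (s = -3/(-4) + 79 = -3*(-1/4) + 79 = 3/4 + 79 = 319/4 ≈ 79.750)
w(l) = 5*l (w(l) = (5*1)*l = 5*l)
-106 + s*w(K(2)) = -106 + 319*(5*(-24*2))/4 = -106 + 319*(5*(-48))/4 = -106 + (319/4)*(-240) = -106 - 19140 = -19246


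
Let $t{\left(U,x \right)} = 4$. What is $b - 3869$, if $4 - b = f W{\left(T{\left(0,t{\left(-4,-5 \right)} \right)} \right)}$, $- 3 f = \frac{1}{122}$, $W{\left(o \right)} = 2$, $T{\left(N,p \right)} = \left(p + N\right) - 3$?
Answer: $- \frac{707294}{183} \approx -3865.0$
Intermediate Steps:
$T{\left(N,p \right)} = -3 + N + p$ ($T{\left(N,p \right)} = \left(N + p\right) - 3 = -3 + N + p$)
$f = - \frac{1}{366}$ ($f = - \frac{1}{3 \cdot 122} = \left(- \frac{1}{3}\right) \frac{1}{122} = - \frac{1}{366} \approx -0.0027322$)
$b = \frac{733}{183}$ ($b = 4 - \left(- \frac{1}{366}\right) 2 = 4 - - \frac{1}{183} = 4 + \frac{1}{183} = \frac{733}{183} \approx 4.0055$)
$b - 3869 = \frac{733}{183} - 3869 = - \frac{707294}{183}$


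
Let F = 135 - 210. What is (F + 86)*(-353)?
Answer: -3883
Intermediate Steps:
F = -75
(F + 86)*(-353) = (-75 + 86)*(-353) = 11*(-353) = -3883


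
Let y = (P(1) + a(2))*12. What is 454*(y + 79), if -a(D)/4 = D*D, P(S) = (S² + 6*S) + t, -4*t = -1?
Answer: -11804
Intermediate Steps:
t = ¼ (t = -¼*(-1) = ¼ ≈ 0.25000)
P(S) = ¼ + S² + 6*S (P(S) = (S² + 6*S) + ¼ = ¼ + S² + 6*S)
a(D) = -4*D² (a(D) = -4*D*D = -4*D²)
y = -105 (y = ((¼ + 1² + 6*1) - 4*2²)*12 = ((¼ + 1 + 6) - 4*4)*12 = (29/4 - 16)*12 = -35/4*12 = -105)
454*(y + 79) = 454*(-105 + 79) = 454*(-26) = -11804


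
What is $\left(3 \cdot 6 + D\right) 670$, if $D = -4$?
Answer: $9380$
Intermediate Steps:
$\left(3 \cdot 6 + D\right) 670 = \left(3 \cdot 6 - 4\right) 670 = \left(18 - 4\right) 670 = 14 \cdot 670 = 9380$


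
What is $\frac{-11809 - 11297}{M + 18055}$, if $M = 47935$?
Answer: $- \frac{11553}{32995} \approx -0.35014$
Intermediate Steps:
$\frac{-11809 - 11297}{M + 18055} = \frac{-11809 - 11297}{47935 + 18055} = - \frac{23106}{65990} = \left(-23106\right) \frac{1}{65990} = - \frac{11553}{32995}$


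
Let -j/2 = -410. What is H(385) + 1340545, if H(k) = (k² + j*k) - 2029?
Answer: 1802441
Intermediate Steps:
j = 820 (j = -2*(-410) = 820)
H(k) = -2029 + k² + 820*k (H(k) = (k² + 820*k) - 2029 = -2029 + k² + 820*k)
H(385) + 1340545 = (-2029 + 385² + 820*385) + 1340545 = (-2029 + 148225 + 315700) + 1340545 = 461896 + 1340545 = 1802441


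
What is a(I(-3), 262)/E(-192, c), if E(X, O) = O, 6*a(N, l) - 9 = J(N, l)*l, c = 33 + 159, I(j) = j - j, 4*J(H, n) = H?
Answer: 1/128 ≈ 0.0078125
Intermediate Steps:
J(H, n) = H/4
I(j) = 0
c = 192
a(N, l) = 3/2 + N*l/24 (a(N, l) = 3/2 + ((N/4)*l)/6 = 3/2 + (N*l/4)/6 = 3/2 + N*l/24)
a(I(-3), 262)/E(-192, c) = (3/2 + (1/24)*0*262)/192 = (3/2 + 0)*(1/192) = (3/2)*(1/192) = 1/128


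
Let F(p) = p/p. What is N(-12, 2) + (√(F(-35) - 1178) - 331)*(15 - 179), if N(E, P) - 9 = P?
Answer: 54295 - 164*I*√1177 ≈ 54295.0 - 5626.4*I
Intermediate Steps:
N(E, P) = 9 + P
F(p) = 1
N(-12, 2) + (√(F(-35) - 1178) - 331)*(15 - 179) = (9 + 2) + (√(1 - 1178) - 331)*(15 - 179) = 11 + (√(-1177) - 331)*(-164) = 11 + (I*√1177 - 331)*(-164) = 11 + (-331 + I*√1177)*(-164) = 11 + (54284 - 164*I*√1177) = 54295 - 164*I*√1177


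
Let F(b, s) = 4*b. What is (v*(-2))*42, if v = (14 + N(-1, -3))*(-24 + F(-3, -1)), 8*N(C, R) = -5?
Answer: 40446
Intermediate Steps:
N(C, R) = -5/8 (N(C, R) = (⅛)*(-5) = -5/8)
v = -963/2 (v = (14 - 5/8)*(-24 + 4*(-3)) = 107*(-24 - 12)/8 = (107/8)*(-36) = -963/2 ≈ -481.50)
(v*(-2))*42 = -963/2*(-2)*42 = 963*42 = 40446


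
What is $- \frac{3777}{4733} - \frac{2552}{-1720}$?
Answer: $\frac{697772}{1017595} \approx 0.68571$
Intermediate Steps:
$- \frac{3777}{4733} - \frac{2552}{-1720} = \left(-3777\right) \frac{1}{4733} - - \frac{319}{215} = - \frac{3777}{4733} + \frac{319}{215} = \frac{697772}{1017595}$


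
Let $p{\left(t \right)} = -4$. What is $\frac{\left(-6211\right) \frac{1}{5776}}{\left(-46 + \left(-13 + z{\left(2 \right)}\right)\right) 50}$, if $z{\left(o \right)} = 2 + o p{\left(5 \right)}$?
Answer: $\frac{6211}{18772000} \approx 0.00033086$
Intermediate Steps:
$z{\left(o \right)} = 2 - 4 o$ ($z{\left(o \right)} = 2 + o \left(-4\right) = 2 - 4 o$)
$\frac{\left(-6211\right) \frac{1}{5776}}{\left(-46 + \left(-13 + z{\left(2 \right)}\right)\right) 50} = \frac{\left(-6211\right) \frac{1}{5776}}{\left(-46 + \left(-13 + \left(2 - 8\right)\right)\right) 50} = - \frac{6211}{5776 \left(-46 - 19\right) 50} = - \frac{6211}{5776 \left(\left(-65\right) 50\right)} = - \frac{6211}{5776 \left(-3250\right)} = \left(- \frac{6211}{5776}\right) \left(- \frac{1}{3250}\right) = \frac{6211}{18772000}$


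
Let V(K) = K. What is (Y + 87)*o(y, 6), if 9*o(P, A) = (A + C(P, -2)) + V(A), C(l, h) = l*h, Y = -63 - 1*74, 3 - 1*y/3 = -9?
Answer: 1000/3 ≈ 333.33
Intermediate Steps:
y = 36 (y = 9 - 3*(-9) = 9 + 27 = 36)
Y = -137 (Y = -63 - 74 = -137)
C(l, h) = h*l
o(P, A) = -2*P/9 + 2*A/9 (o(P, A) = ((A - 2*P) + A)/9 = (-2*P + 2*A)/9 = -2*P/9 + 2*A/9)
(Y + 87)*o(y, 6) = (-137 + 87)*(-2/9*36 + (2/9)*6) = -50*(-8 + 4/3) = -50*(-20/3) = 1000/3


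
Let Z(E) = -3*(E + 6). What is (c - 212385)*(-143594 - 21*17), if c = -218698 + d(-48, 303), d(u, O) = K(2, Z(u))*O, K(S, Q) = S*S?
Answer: 61880360321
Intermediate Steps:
Z(E) = -18 - 3*E (Z(E) = -3*(6 + E) = -18 - 3*E)
K(S, Q) = S²
d(u, O) = 4*O (d(u, O) = 2²*O = 4*O)
c = -217486 (c = -218698 + 4*303 = -218698 + 1212 = -217486)
(c - 212385)*(-143594 - 21*17) = (-217486 - 212385)*(-143594 - 21*17) = -429871*(-143594 - 357) = -429871*(-143951) = 61880360321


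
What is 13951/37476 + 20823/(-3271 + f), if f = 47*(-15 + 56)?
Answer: -63467717/4197312 ≈ -15.121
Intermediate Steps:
f = 1927 (f = 47*41 = 1927)
13951/37476 + 20823/(-3271 + f) = 13951/37476 + 20823/(-3271 + 1927) = 13951*(1/37476) + 20823/(-1344) = 13951/37476 + 20823*(-1/1344) = 13951/37476 - 6941/448 = -63467717/4197312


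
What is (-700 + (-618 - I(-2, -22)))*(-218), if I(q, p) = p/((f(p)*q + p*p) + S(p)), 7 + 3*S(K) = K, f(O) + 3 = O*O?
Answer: 38215400/133 ≈ 2.8733e+5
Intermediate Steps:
f(O) = -3 + O² (f(O) = -3 + O*O = -3 + O²)
S(K) = -7/3 + K/3
I(q, p) = p/(-7/3 + p² + p/3 + q*(-3 + p²)) (I(q, p) = p/(((-3 + p²)*q + p*p) + (-7/3 + p/3)) = p/((q*(-3 + p²) + p²) + (-7/3 + p/3)) = p/((p² + q*(-3 + p²)) + (-7/3 + p/3)) = p/(-7/3 + p² + p/3 + q*(-3 + p²)))
(-700 + (-618 - I(-2, -22)))*(-218) = (-700 + (-618 - 3*(-22)/(-7 - 22 + 3*(-22)² + 3*(-2)*(-3 + (-22)²))))*(-218) = (-700 + (-618 - 3*(-22)/(-7 - 22 + 3*484 + 3*(-2)*(-3 + 484))))*(-218) = (-700 + (-618 - 3*(-22)/(-7 - 22 + 1452 + 3*(-2)*481)))*(-218) = (-700 + (-618 - 3*(-22)/(-7 - 22 + 1452 - 2886)))*(-218) = (-700 + (-618 - 3*(-22)/(-1463)))*(-218) = (-700 + (-618 - 3*(-22)*(-1)/1463))*(-218) = (-700 + (-618 - 1*6/133))*(-218) = (-700 + (-618 - 6/133))*(-218) = (-700 - 82200/133)*(-218) = -175300/133*(-218) = 38215400/133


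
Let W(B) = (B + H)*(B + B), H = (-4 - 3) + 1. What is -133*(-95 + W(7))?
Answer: 10773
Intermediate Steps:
H = -6 (H = -7 + 1 = -6)
W(B) = 2*B*(-6 + B) (W(B) = (B - 6)*(B + B) = (-6 + B)*(2*B) = 2*B*(-6 + B))
-133*(-95 + W(7)) = -133*(-95 + 2*7*(-6 + 7)) = -133*(-95 + 2*7*1) = -133*(-95 + 14) = -133*(-81) = 10773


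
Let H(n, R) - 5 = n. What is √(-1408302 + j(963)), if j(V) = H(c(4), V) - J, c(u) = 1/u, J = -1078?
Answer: 35*I*√4595/2 ≈ 1186.3*I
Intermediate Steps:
H(n, R) = 5 + n
j(V) = 4333/4 (j(V) = (5 + 1/4) - 1*(-1078) = (5 + ¼) + 1078 = 21/4 + 1078 = 4333/4)
√(-1408302 + j(963)) = √(-1408302 + 4333/4) = √(-5628875/4) = 35*I*√4595/2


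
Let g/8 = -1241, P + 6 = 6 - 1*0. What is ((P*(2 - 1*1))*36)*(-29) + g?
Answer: -9928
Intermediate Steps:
P = 0 (P = -6 + (6 - 1*0) = -6 + (6 + 0) = -6 + 6 = 0)
g = -9928 (g = 8*(-1241) = -9928)
((P*(2 - 1*1))*36)*(-29) + g = ((0*(2 - 1*1))*36)*(-29) - 9928 = ((0*(2 - 1))*36)*(-29) - 9928 = ((0*1)*36)*(-29) - 9928 = (0*36)*(-29) - 9928 = 0*(-29) - 9928 = 0 - 9928 = -9928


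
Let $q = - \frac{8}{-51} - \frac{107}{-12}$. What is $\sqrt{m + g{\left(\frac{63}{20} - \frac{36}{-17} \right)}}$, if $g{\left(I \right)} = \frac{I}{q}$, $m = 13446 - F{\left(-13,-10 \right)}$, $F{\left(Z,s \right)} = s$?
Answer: $\frac{\sqrt{128069304835}}{3085} \approx 116.0$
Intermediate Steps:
$q = \frac{617}{68}$ ($q = \left(-8\right) \left(- \frac{1}{51}\right) - - \frac{107}{12} = \frac{8}{51} + \frac{107}{12} = \frac{617}{68} \approx 9.0735$)
$m = 13456$ ($m = 13446 - -10 = 13446 + 10 = 13456$)
$g{\left(I \right)} = \frac{68 I}{617}$ ($g{\left(I \right)} = \frac{I}{\frac{617}{68}} = I \frac{68}{617} = \frac{68 I}{617}$)
$\sqrt{m + g{\left(\frac{63}{20} - \frac{36}{-17} \right)}} = \sqrt{13456 + \frac{68 \left(\frac{63}{20} - \frac{36}{-17}\right)}{617}} = \sqrt{13456 + \frac{68 \left(63 \cdot \frac{1}{20} - - \frac{36}{17}\right)}{617}} = \sqrt{13456 + \frac{68 \left(\frac{63}{20} + \frac{36}{17}\right)}{617}} = \sqrt{13456 + \frac{68}{617} \cdot \frac{1791}{340}} = \sqrt{13456 + \frac{1791}{3085}} = \sqrt{\frac{41513551}{3085}} = \frac{\sqrt{128069304835}}{3085}$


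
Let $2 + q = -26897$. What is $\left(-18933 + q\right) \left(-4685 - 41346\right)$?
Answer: $2109692792$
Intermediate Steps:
$q = -26899$ ($q = -2 - 26897 = -26899$)
$\left(-18933 + q\right) \left(-4685 - 41346\right) = \left(-18933 - 26899\right) \left(-4685 - 41346\right) = \left(-45832\right) \left(-46031\right) = 2109692792$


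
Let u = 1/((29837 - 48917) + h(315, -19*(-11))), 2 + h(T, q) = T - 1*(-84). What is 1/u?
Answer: -18683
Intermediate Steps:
h(T, q) = 82 + T (h(T, q) = -2 + (T - 1*(-84)) = -2 + (T + 84) = -2 + (84 + T) = 82 + T)
u = -1/18683 (u = 1/((29837 - 48917) + (82 + 315)) = 1/(-19080 + 397) = 1/(-18683) = -1/18683 ≈ -5.3525e-5)
1/u = 1/(-1/18683) = -18683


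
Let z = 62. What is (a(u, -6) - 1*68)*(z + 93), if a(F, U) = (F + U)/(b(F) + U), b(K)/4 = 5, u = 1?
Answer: -148335/14 ≈ -10595.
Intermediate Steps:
b(K) = 20 (b(K) = 4*5 = 20)
a(F, U) = (F + U)/(20 + U)
(a(u, -6) - 1*68)*(z + 93) = ((1 - 6)/(20 - 6) - 1*68)*(62 + 93) = (-5/14 - 68)*155 = -957/14*155 = -148335/14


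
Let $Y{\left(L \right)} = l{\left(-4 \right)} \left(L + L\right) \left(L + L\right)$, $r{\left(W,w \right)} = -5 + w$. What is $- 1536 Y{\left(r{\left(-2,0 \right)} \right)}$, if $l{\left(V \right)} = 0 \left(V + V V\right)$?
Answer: $0$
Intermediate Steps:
$l{\left(V \right)} = 0$ ($l{\left(V \right)} = 0 \left(V + V^{2}\right) = 0$)
$Y{\left(L \right)} = 0$ ($Y{\left(L \right)} = 0 \left(L + L\right) \left(L + L\right) = 0 \cdot 2 L 2 L = 0 \cdot 4 L^{2} = 0$)
$- 1536 Y{\left(r{\left(-2,0 \right)} \right)} = \left(-1536\right) 0 = 0$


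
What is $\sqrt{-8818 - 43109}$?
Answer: $i \sqrt{51927} \approx 227.88 i$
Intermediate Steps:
$\sqrt{-8818 - 43109} = \sqrt{-51927} = i \sqrt{51927}$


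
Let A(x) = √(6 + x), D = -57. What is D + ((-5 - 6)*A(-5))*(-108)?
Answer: 1131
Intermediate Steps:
D + ((-5 - 6)*A(-5))*(-108) = -57 + ((-5 - 6)*√(6 - 5))*(-108) = -57 - 11*√1*(-108) = -57 - 11*1*(-108) = -57 - 11*(-108) = -57 + 1188 = 1131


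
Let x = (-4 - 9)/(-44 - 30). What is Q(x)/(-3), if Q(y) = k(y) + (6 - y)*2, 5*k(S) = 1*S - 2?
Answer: -835/222 ≈ -3.7613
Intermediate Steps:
k(S) = -2/5 + S/5 (k(S) = (1*S - 2)/5 = (S - 2)/5 = (-2 + S)/5 = -2/5 + S/5)
x = 13/74 (x = -13/(-74) = -13*(-1/74) = 13/74 ≈ 0.17568)
Q(y) = 58/5 - 9*y/5 (Q(y) = (-2/5 + y/5) + (6 - y)*2 = (-2/5 + y/5) + (12 - 2*y) = 58/5 - 9*y/5)
Q(x)/(-3) = (58/5 - 9/5*13/74)/(-3) = -(58/5 - 117/370)/3 = -1/3*835/74 = -835/222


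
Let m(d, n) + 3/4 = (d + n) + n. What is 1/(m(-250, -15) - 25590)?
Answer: -4/103483 ≈ -3.8654e-5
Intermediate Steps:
m(d, n) = -3/4 + d + 2*n (m(d, n) = -3/4 + ((d + n) + n) = -3/4 + (d + 2*n) = -3/4 + d + 2*n)
1/(m(-250, -15) - 25590) = 1/((-3/4 - 250 + 2*(-15)) - 25590) = 1/((-3/4 - 250 - 30) - 25590) = 1/(-1123/4 - 25590) = 1/(-103483/4) = -4/103483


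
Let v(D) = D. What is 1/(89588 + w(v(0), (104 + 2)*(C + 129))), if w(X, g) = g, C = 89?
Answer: 1/112696 ≈ 8.8734e-6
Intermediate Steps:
1/(89588 + w(v(0), (104 + 2)*(C + 129))) = 1/(89588 + (104 + 2)*(89 + 129)) = 1/(89588 + 106*218) = 1/(89588 + 23108) = 1/112696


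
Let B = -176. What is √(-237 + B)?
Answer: I*√413 ≈ 20.322*I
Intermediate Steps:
√(-237 + B) = √(-237 - 176) = √(-413) = I*√413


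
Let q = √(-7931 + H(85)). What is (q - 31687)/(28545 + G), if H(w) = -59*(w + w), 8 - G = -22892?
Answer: -31687/51445 + I*√17961/51445 ≈ -0.61594 + 0.0026051*I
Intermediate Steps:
G = 22900 (G = 8 - 1*(-22892) = 8 + 22892 = 22900)
H(w) = -118*w
q = I*√17961 (q = √(-7931 - 118*85) = √(-7931 - 10030) = √(-17961) = I*√17961 ≈ 134.02*I)
(q - 31687)/(28545 + G) = (I*√17961 - 31687)/(28545 + 22900) = (-31687 + I*√17961)/51445 = (-31687 + I*√17961)*(1/51445) = -31687/51445 + I*√17961/51445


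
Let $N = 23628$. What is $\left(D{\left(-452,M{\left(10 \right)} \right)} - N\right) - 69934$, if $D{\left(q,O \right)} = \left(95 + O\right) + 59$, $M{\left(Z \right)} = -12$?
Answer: $-93420$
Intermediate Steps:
$D{\left(q,O \right)} = 154 + O$
$\left(D{\left(-452,M{\left(10 \right)} \right)} - N\right) - 69934 = \left(\left(154 - 12\right) - 23628\right) - 69934 = \left(142 - 23628\right) - 69934 = -23486 - 69934 = -93420$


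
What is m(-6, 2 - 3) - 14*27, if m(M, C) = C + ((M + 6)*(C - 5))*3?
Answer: -379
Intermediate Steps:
m(M, C) = C + 3*(-5 + C)*(6 + M) (m(M, C) = C + ((6 + M)*(-5 + C))*3 = C + ((-5 + C)*(6 + M))*3 = C + 3*(-5 + C)*(6 + M))
m(-6, 2 - 3) - 14*27 = (-90 - 15*(-6) + 19*(2 - 3) + 3*(2 - 3)*(-6)) - 14*27 = (-90 + 90 + 19*(-1) + 3*(-1)*(-6)) - 378 = (-90 + 90 - 19 + 18) - 378 = -1 - 378 = -379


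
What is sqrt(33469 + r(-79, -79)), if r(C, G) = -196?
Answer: 3*sqrt(3697) ≈ 182.41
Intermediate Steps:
sqrt(33469 + r(-79, -79)) = sqrt(33469 - 196) = sqrt(33273) = 3*sqrt(3697)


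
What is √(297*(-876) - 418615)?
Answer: I*√678787 ≈ 823.89*I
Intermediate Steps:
√(297*(-876) - 418615) = √(-260172 - 418615) = √(-678787) = I*√678787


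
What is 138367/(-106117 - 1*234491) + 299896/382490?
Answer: 24611491469/65139576960 ≈ 0.37783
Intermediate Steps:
138367/(-106117 - 1*234491) + 299896/382490 = 138367/(-106117 - 234491) + 299896*(1/382490) = 138367/(-340608) + 149948/191245 = 138367*(-1/340608) + 149948/191245 = -138367/340608 + 149948/191245 = 24611491469/65139576960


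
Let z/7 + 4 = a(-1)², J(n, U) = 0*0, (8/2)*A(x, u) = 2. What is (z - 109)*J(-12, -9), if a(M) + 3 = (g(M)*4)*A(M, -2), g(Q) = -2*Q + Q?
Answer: 0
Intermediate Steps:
A(x, u) = ½ (A(x, u) = (¼)*2 = ½)
g(Q) = -Q
a(M) = -3 - 2*M (a(M) = -3 + (-M*4)*(½) = -3 - 4*M*(½) = -3 - 2*M)
J(n, U) = 0
z = -21 (z = -28 + 7*(-3 - 2*(-1))² = -28 + 7*(-3 + 2)² = -28 + 7*(-1)² = -28 + 7*1 = -28 + 7 = -21)
(z - 109)*J(-12, -9) = (-21 - 109)*0 = -130*0 = 0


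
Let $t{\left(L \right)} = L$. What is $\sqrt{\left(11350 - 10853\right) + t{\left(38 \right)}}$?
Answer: $\sqrt{535} \approx 23.13$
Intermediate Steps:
$\sqrt{\left(11350 - 10853\right) + t{\left(38 \right)}} = \sqrt{\left(11350 - 10853\right) + 38} = \sqrt{497 + 38} = \sqrt{535}$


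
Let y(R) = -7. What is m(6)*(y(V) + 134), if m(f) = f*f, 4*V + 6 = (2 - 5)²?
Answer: 4572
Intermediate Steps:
V = ¾ (V = -3/2 + (2 - 5)²/4 = -3/2 + (¼)*(-3)² = -3/2 + (¼)*9 = -3/2 + 9/4 = ¾ ≈ 0.75000)
m(f) = f²
m(6)*(y(V) + 134) = 6²*(-7 + 134) = 36*127 = 4572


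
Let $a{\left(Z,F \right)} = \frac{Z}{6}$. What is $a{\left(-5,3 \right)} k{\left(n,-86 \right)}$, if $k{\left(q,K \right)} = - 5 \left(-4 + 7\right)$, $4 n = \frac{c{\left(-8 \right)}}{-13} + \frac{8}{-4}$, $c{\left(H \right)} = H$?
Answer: $\frac{25}{2} \approx 12.5$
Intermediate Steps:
$a{\left(Z,F \right)} = \frac{Z}{6}$ ($a{\left(Z,F \right)} = Z \frac{1}{6} = \frac{Z}{6}$)
$n = - \frac{9}{26}$ ($n = \frac{- \frac{8}{-13} + \frac{8}{-4}}{4} = \frac{\left(-8\right) \left(- \frac{1}{13}\right) + 8 \left(- \frac{1}{4}\right)}{4} = \frac{\frac{8}{13} - 2}{4} = \frac{1}{4} \left(- \frac{18}{13}\right) = - \frac{9}{26} \approx -0.34615$)
$k{\left(q,K \right)} = -15$ ($k{\left(q,K \right)} = \left(-5\right) 3 = -15$)
$a{\left(-5,3 \right)} k{\left(n,-86 \right)} = \frac{1}{6} \left(-5\right) \left(-15\right) = \left(- \frac{5}{6}\right) \left(-15\right) = \frac{25}{2}$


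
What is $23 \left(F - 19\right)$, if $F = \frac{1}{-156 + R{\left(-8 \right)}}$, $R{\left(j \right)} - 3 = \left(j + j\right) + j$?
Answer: $- \frac{77372}{177} \approx -437.13$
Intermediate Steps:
$R{\left(j \right)} = 3 + 3 j$ ($R{\left(j \right)} = 3 + \left(\left(j + j\right) + j\right) = 3 + \left(2 j + j\right) = 3 + 3 j$)
$F = - \frac{1}{177}$ ($F = \frac{1}{-156 + \left(3 + 3 \left(-8\right)\right)} = \frac{1}{-156 + \left(3 - 24\right)} = \frac{1}{-156 - 21} = \frac{1}{-177} = - \frac{1}{177} \approx -0.0056497$)
$23 \left(F - 19\right) = 23 \left(- \frac{1}{177} - 19\right) = 23 \left(- \frac{3364}{177}\right) = - \frac{77372}{177}$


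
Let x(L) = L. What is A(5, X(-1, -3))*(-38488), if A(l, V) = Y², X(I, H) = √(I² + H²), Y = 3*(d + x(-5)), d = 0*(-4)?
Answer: -8659800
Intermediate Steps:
d = 0
Y = -15 (Y = 3*(0 - 5) = 3*(-5) = -15)
X(I, H) = √(H² + I²)
A(l, V) = 225 (A(l, V) = (-15)² = 225)
A(5, X(-1, -3))*(-38488) = 225*(-38488) = -8659800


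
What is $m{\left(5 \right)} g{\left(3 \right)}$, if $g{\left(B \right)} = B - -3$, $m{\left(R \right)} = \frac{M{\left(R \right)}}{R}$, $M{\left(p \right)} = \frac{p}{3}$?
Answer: $2$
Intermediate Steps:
$M{\left(p \right)} = \frac{p}{3}$ ($M{\left(p \right)} = p \frac{1}{3} = \frac{p}{3}$)
$m{\left(R \right)} = \frac{1}{3}$ ($m{\left(R \right)} = \frac{\frac{1}{3} R}{R} = \frac{1}{3}$)
$g{\left(B \right)} = 3 + B$ ($g{\left(B \right)} = B + 3 = 3 + B$)
$m{\left(5 \right)} g{\left(3 \right)} = \frac{3 + 3}{3} = \frac{1}{3} \cdot 6 = 2$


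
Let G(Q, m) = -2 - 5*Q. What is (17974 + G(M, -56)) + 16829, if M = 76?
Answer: 34421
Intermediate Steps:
(17974 + G(M, -56)) + 16829 = (17974 + (-2 - 5*76)) + 16829 = (17974 + (-2 - 380)) + 16829 = (17974 - 382) + 16829 = 17592 + 16829 = 34421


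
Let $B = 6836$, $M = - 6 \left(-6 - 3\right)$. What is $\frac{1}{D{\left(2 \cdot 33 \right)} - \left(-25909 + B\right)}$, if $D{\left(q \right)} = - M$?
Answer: $\frac{1}{19019} \approx 5.2579 \cdot 10^{-5}$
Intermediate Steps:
$M = 54$ ($M = \left(-6\right) \left(-9\right) = 54$)
$D{\left(q \right)} = -54$ ($D{\left(q \right)} = \left(-1\right) 54 = -54$)
$\frac{1}{D{\left(2 \cdot 33 \right)} - \left(-25909 + B\right)} = \frac{1}{-54 + \left(25909 - 6836\right)} = \frac{1}{-54 + 19073} = \frac{1}{19019}$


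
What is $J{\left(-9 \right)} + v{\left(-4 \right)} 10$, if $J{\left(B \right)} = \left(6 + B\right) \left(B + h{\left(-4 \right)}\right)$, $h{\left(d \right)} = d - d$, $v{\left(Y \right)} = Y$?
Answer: $-13$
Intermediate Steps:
$h{\left(d \right)} = 0$
$J{\left(B \right)} = B \left(6 + B\right)$ ($J{\left(B \right)} = \left(6 + B\right) \left(B + 0\right) = \left(6 + B\right) B = B \left(6 + B\right)$)
$J{\left(-9 \right)} + v{\left(-4 \right)} 10 = - 9 \left(6 - 9\right) - 40 = \left(-9\right) \left(-3\right) - 40 = 27 - 40 = -13$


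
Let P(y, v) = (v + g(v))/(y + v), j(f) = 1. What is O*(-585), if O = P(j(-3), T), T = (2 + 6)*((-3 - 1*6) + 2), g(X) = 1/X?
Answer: -367029/616 ≈ -595.83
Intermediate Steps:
T = -56 (T = 8*((-3 - 6) + 2) = 8*(-9 + 2) = 8*(-7) = -56)
P(y, v) = (v + 1/v)/(v + y) (P(y, v) = (v + 1/v)/(y + v) = (v + 1/v)/(v + y))
O = 3137/3080 (O = (1 + (-56)²)/((-56)*(-56 + 1)) = -1/56*(1 + 3136)/(-55) = -1/56*(-1/55)*3137 = 3137/3080 ≈ 1.0185)
O*(-585) = (3137/3080)*(-585) = -367029/616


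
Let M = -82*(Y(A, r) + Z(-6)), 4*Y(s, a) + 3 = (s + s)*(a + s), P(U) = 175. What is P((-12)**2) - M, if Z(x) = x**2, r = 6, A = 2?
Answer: 7443/2 ≈ 3721.5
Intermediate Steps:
Y(s, a) = -3/4 + s*(a + s)/2 (Y(s, a) = -3/4 + ((s + s)*(a + s))/4 = -3/4 + ((2*s)*(a + s))/4 = -3/4 + (2*s*(a + s))/4 = -3/4 + s*(a + s)/2)
M = -7093/2 (M = -82*((-3/4 + (1/2)*2**2 + (1/2)*6*2) + (-6)**2) = -82*((-3/4 + (1/2)*4 + 6) + 36) = -82*((-3/4 + 2 + 6) + 36) = -82*(29/4 + 36) = -82*173/4 = -7093/2 ≈ -3546.5)
P((-12)**2) - M = 175 - 1*(-7093/2) = 175 + 7093/2 = 7443/2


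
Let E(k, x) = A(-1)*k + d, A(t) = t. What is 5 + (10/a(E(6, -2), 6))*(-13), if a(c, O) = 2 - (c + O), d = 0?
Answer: -60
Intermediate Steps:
E(k, x) = -k (E(k, x) = -k + 0 = -k)
a(c, O) = 2 - O - c (a(c, O) = 2 - (O + c) = 2 + (-O - c) = 2 - O - c)
5 + (10/a(E(6, -2), 6))*(-13) = 5 + (10/(2 - 1*6 - (-1)*6))*(-13) = 5 + (10/(2 - 6 - 1*(-6)))*(-13) = 5 + (10/(2 - 6 + 6))*(-13) = 5 + (10/2)*(-13) = 5 + (10*(½))*(-13) = 5 + 5*(-13) = 5 - 65 = -60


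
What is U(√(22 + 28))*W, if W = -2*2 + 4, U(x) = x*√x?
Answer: 0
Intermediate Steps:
U(x) = x^(3/2)
W = 0 (W = -4 + 4 = 0)
U(√(22 + 28))*W = (√(22 + 28))^(3/2)*0 = (√50)^(3/2)*0 = (5*√2)^(3/2)*0 = (5*2^(¾)*√5)*0 = 0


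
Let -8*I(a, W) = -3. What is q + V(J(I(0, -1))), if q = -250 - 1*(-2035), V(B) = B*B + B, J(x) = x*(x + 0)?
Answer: 7312017/4096 ≈ 1785.2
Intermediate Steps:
I(a, W) = 3/8 (I(a, W) = -1/8*(-3) = 3/8)
J(x) = x**2 (J(x) = x*x = x**2)
V(B) = B + B**2 (V(B) = B**2 + B = B + B**2)
q = 1785 (q = -250 + 2035 = 1785)
q + V(J(I(0, -1))) = 1785 + (3/8)**2*(1 + (3/8)**2) = 1785 + 9*(1 + 9/64)/64 = 1785 + (9/64)*(73/64) = 1785 + 657/4096 = 7312017/4096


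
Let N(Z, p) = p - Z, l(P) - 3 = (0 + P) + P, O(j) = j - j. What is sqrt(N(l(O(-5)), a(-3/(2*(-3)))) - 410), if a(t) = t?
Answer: 5*I*sqrt(66)/2 ≈ 20.31*I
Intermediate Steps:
O(j) = 0
l(P) = 3 + 2*P (l(P) = 3 + ((0 + P) + P) = 3 + (P + P) = 3 + 2*P)
sqrt(N(l(O(-5)), a(-3/(2*(-3)))) - 410) = sqrt((-3/(2*(-3)) - (3 + 2*0)) - 410) = sqrt((-3/(-6) - (3 + 0)) - 410) = sqrt((-3*(-1/6) - 1*3) - 410) = sqrt((1/2 - 3) - 410) = sqrt(-5/2 - 410) = sqrt(-825/2) = 5*I*sqrt(66)/2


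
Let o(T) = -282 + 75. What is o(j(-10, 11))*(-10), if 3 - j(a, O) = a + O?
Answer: 2070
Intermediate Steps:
j(a, O) = 3 - O - a (j(a, O) = 3 - (a + O) = 3 - (O + a) = 3 + (-O - a) = 3 - O - a)
o(T) = -207
o(j(-10, 11))*(-10) = -207*(-10) = 2070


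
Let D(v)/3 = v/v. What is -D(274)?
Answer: -3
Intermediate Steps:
D(v) = 3 (D(v) = 3*(v/v) = 3*1 = 3)
-D(274) = -1*3 = -3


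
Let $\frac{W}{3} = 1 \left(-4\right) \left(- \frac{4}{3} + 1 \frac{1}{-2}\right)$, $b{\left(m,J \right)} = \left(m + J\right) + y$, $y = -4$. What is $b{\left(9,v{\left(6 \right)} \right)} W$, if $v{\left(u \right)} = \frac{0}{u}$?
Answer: $110$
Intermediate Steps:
$v{\left(u \right)} = 0$
$b{\left(m,J \right)} = -4 + J + m$ ($b{\left(m,J \right)} = \left(m + J\right) - 4 = \left(J + m\right) - 4 = -4 + J + m$)
$W = 22$ ($W = 3 \cdot 1 \left(-4\right) \left(- \frac{4}{3} + 1 \frac{1}{-2}\right) = 3 \left(- 4 \left(\left(-4\right) \frac{1}{3} + 1 \left(- \frac{1}{2}\right)\right)\right) = 3 \left(- 4 \left(- \frac{4}{3} - \frac{1}{2}\right)\right) = 3 \left(\left(-4\right) \left(- \frac{11}{6}\right)\right) = 3 \cdot \frac{22}{3} = 22$)
$b{\left(9,v{\left(6 \right)} \right)} W = \left(-4 + 0 + 9\right) 22 = 5 \cdot 22 = 110$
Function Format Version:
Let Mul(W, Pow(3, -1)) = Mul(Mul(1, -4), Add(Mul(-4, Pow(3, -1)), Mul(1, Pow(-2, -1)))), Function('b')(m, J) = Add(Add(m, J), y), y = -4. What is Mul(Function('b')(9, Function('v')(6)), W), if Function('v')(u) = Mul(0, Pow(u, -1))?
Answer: 110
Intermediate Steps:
Function('v')(u) = 0
Function('b')(m, J) = Add(-4, J, m) (Function('b')(m, J) = Add(Add(m, J), -4) = Add(Add(J, m), -4) = Add(-4, J, m))
W = 22 (W = Mul(3, Mul(Mul(1, -4), Add(Mul(-4, Pow(3, -1)), Mul(1, Pow(-2, -1))))) = Mul(3, Mul(-4, Add(Mul(-4, Rational(1, 3)), Mul(1, Rational(-1, 2))))) = Mul(3, Mul(-4, Add(Rational(-4, 3), Rational(-1, 2)))) = Mul(3, Mul(-4, Rational(-11, 6))) = Mul(3, Rational(22, 3)) = 22)
Mul(Function('b')(9, Function('v')(6)), W) = Mul(Add(-4, 0, 9), 22) = Mul(5, 22) = 110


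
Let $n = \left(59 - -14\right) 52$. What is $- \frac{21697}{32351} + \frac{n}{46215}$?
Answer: $- \frac{67686343}{115007805} \approx -0.58854$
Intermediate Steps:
$n = 3796$ ($n = \left(59 + \left(\left(-28 + 6\right) + 36\right)\right) 52 = \left(59 + \left(-22 + 36\right)\right) 52 = \left(59 + 14\right) 52 = 73 \cdot 52 = 3796$)
$- \frac{21697}{32351} + \frac{n}{46215} = - \frac{21697}{32351} + \frac{3796}{46215} = \left(-21697\right) \frac{1}{32351} + 3796 \cdot \frac{1}{46215} = - \frac{21697}{32351} + \frac{292}{3555} = - \frac{67686343}{115007805}$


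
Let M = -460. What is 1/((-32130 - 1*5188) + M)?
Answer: -1/37778 ≈ -2.6470e-5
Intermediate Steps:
1/((-32130 - 1*5188) + M) = 1/((-32130 - 1*5188) - 460) = 1/((-32130 - 5188) - 460) = 1/(-37318 - 460) = 1/(-37778) = -1/37778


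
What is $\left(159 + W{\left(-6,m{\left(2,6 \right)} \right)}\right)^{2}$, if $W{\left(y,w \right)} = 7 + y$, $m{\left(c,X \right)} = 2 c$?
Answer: $25600$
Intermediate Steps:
$\left(159 + W{\left(-6,m{\left(2,6 \right)} \right)}\right)^{2} = \left(159 + \left(7 - 6\right)\right)^{2} = \left(159 + 1\right)^{2} = 160^{2} = 25600$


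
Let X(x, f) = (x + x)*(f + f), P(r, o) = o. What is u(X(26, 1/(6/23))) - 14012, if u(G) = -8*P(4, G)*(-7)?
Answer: 24940/3 ≈ 8313.3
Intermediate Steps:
X(x, f) = 4*f*x (X(x, f) = (2*x)*(2*f) = 4*f*x)
u(G) = 56*G (u(G) = -8*G*(-7) = 56*G)
u(X(26, 1/(6/23))) - 14012 = 56*(4*(1/(6/23))*26) - 14012 = 56*(4*(1*(23/6))*26) - 14012 = 56*(4*(23/6)*26) - 14012 = 56*(1196/3) - 14012 = 66976/3 - 14012 = 24940/3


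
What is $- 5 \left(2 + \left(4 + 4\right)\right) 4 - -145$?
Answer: $-55$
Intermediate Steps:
$- 5 \left(2 + \left(4 + 4\right)\right) 4 - -145 = - 5 \left(2 + 8\right) 4 + 145 = - 5 \cdot 10 \cdot 4 + 145 = \left(-5\right) 40 + 145 = -200 + 145 = -55$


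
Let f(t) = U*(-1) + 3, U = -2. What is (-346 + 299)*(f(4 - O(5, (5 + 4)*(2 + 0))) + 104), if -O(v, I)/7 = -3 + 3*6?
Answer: -5123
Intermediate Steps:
O(v, I) = -105 (O(v, I) = -7*(-3 + 3*6) = -7*(-3 + 18) = -7*15 = -105)
f(t) = 5 (f(t) = -2*(-1) + 3 = 2 + 3 = 5)
(-346 + 299)*(f(4 - O(5, (5 + 4)*(2 + 0))) + 104) = (-346 + 299)*(5 + 104) = -47*109 = -5123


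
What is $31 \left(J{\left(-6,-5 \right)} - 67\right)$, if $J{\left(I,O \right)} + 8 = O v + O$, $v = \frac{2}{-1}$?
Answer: $-2170$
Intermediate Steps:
$v = -2$ ($v = 2 \left(-1\right) = -2$)
$J{\left(I,O \right)} = -8 - O$ ($J{\left(I,O \right)} = -8 + \left(O \left(-2\right) + O\right) = -8 + \left(- 2 O + O\right) = -8 - O$)
$31 \left(J{\left(-6,-5 \right)} - 67\right) = 31 \left(\left(-8 - -5\right) - 67\right) = 31 \left(\left(-8 + 5\right) - 67\right) = 31 \left(-3 - 67\right) = 31 \left(-70\right) = -2170$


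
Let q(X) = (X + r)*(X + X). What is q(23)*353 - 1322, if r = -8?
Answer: 242248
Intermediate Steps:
q(X) = 2*X*(-8 + X) (q(X) = (X - 8)*(X + X) = (-8 + X)*(2*X) = 2*X*(-8 + X))
q(23)*353 - 1322 = (2*23*(-8 + 23))*353 - 1322 = (2*23*15)*353 - 1322 = 690*353 - 1322 = 243570 - 1322 = 242248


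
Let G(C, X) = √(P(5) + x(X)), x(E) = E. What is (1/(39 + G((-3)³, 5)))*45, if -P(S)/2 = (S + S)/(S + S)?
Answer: 585/506 - 15*√3/506 ≈ 1.1048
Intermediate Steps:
P(S) = -2 (P(S) = -2*(S + S)/(S + S) = -2*2*S/(2*S) = -2*2*S*1/(2*S) = -2*1 = -2)
G(C, X) = √(-2 + X)
(1/(39 + G((-3)³, 5)))*45 = (1/(39 + √(-2 + 5)))*45 = (1/(39 + √3))*45 = 45/(39 + √3)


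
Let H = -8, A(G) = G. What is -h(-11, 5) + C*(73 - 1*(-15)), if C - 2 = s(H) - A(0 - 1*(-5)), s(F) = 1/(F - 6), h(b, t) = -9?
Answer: -1829/7 ≈ -261.29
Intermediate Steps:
s(F) = 1/(-6 + F)
C = -43/14 (C = 2 + (1/(-6 - 8) - (0 - 1*(-5))) = 2 + (1/(-14) - (0 + 5)) = 2 + (-1/14 - 1*5) = 2 + (-1/14 - 5) = 2 - 71/14 = -43/14 ≈ -3.0714)
-h(-11, 5) + C*(73 - 1*(-15)) = -1*(-9) - 43*(73 - 1*(-15))/14 = 9 - 43*(73 + 15)/14 = 9 - 43/14*88 = 9 - 1892/7 = -1829/7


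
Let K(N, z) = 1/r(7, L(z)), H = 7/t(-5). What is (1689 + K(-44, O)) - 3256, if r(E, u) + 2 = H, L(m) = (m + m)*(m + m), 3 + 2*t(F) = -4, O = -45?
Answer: -6269/4 ≈ -1567.3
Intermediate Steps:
t(F) = -7/2 (t(F) = -3/2 + (½)*(-4) = -3/2 - 2 = -7/2)
L(m) = 4*m² (L(m) = (2*m)*(2*m) = 4*m²)
H = -2 (H = 7/(-7/2) = 7*(-2/7) = -2)
r(E, u) = -4 (r(E, u) = -2 - 2 = -4)
K(N, z) = -¼ (K(N, z) = 1/(-4) = -¼)
(1689 + K(-44, O)) - 3256 = (1689 - ¼) - 3256 = 6755/4 - 3256 = -6269/4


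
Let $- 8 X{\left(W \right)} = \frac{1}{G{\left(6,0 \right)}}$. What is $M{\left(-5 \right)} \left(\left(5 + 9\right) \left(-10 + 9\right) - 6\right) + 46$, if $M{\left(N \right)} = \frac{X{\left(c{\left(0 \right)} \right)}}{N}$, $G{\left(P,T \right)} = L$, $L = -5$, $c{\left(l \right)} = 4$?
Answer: $\frac{461}{10} \approx 46.1$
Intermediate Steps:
$G{\left(P,T \right)} = -5$
$X{\left(W \right)} = \frac{1}{40}$ ($X{\left(W \right)} = - \frac{1}{8 \left(-5\right)} = \left(- \frac{1}{8}\right) \left(- \frac{1}{5}\right) = \frac{1}{40}$)
$M{\left(N \right)} = \frac{1}{40 N}$
$M{\left(-5 \right)} \left(\left(5 + 9\right) \left(-10 + 9\right) - 6\right) + 46 = \frac{1}{40 \left(-5\right)} \left(\left(5 + 9\right) \left(-10 + 9\right) - 6\right) + 46 = \frac{1}{40} \left(- \frac{1}{5}\right) \left(14 \left(-1\right) - 6\right) + 46 = - \frac{-14 - 6}{200} + 46 = \left(- \frac{1}{200}\right) \left(-20\right) + 46 = \frac{1}{10} + 46 = \frac{461}{10}$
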